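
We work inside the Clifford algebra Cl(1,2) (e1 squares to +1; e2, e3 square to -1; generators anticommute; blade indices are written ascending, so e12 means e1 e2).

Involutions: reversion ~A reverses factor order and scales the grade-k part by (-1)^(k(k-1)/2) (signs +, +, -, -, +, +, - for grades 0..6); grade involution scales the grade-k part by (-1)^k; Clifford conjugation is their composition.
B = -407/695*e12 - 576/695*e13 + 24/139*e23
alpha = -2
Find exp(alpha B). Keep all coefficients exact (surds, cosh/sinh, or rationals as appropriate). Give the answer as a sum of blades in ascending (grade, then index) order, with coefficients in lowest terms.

B^2 term by term: the squares give (-407/695)^2*(e12)^2 + (-576/695)^2*(e13)^2 + (24/139)^2*(e23)^2 = 165649/483025*(+1) + 331776/483025*(+1) + 576/19321*(-1) = 1 (each basis 2-blade squares to minus the product of its generators' squares); cross terms between blades sharing an index anticommute and cancel. So B^2 = 1.
B^2 = 1 — the series telescopes hyperbolically here: l = 1, alpha*l = -2, so exp(alpha B) = cosh(-2) + (sinh(-2)/1)*B = cosh(2) + (-sinh(2))*B.
Answer: cosh(2) + 407*sinh(2)/695*e12 + 576*sinh(2)/695*e13 - 24*sinh(2)/139*e23


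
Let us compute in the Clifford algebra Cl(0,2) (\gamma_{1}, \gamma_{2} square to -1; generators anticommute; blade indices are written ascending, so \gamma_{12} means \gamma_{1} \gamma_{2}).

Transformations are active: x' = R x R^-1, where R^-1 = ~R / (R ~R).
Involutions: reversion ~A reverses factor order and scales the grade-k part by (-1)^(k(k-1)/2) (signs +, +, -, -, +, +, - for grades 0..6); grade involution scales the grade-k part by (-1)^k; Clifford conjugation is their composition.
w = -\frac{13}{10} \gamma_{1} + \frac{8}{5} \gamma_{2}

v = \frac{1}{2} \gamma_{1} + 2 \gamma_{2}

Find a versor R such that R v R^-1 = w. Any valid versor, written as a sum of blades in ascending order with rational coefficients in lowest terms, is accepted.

Here q(v) = q(w) = -\frac{17}{4}; the classical choice R = v + w = -\frac{4}{5} \gamma_{1} + \frac{18}{5} \gamma_{2} then realises v -> w under the sandwich.
Answer: -\frac{4}{5} \gamma_{1} + \frac{18}{5} \gamma_{2}


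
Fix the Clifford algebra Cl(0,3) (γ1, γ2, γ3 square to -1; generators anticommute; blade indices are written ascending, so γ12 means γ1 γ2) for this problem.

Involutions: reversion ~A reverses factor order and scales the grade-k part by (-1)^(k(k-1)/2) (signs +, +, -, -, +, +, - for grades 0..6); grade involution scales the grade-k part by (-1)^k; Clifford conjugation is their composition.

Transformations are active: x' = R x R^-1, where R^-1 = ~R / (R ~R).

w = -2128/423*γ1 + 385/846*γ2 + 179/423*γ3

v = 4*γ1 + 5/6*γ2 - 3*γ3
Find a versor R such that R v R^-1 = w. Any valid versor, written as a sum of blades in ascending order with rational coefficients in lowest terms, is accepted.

R = v + w = -436/423*γ1 + 545/423*γ2 - 1090/423*γ3 works: the equal norms (-925/36) guarantee its sandwich swaps v into w.
Answer: -436/423*γ1 + 545/423*γ2 - 1090/423*γ3


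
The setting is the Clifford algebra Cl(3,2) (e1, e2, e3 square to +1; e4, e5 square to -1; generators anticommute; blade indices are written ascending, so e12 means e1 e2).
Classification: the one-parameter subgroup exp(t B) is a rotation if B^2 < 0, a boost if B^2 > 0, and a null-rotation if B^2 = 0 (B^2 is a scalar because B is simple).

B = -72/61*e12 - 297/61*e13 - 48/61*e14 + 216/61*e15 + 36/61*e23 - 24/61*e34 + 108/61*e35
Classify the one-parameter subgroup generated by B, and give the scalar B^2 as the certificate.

B^2 term by term: the squares give (-72/61)^2*(e12)^2 + (-297/61)^2*(e13)^2 + (-48/61)^2*(e14)^2 + (216/61)^2*(e15)^2 + (36/61)^2*(e23)^2 + (-24/61)^2*(e34)^2 + (108/61)^2*(e35)^2 = 5184/3721*(-1) + 88209/3721*(-1) + 2304/3721*(+1) + 46656/3721*(+1) + 1296/3721*(-1) + 576/3721*(+1) + 11664/3721*(+1) = -9 (each basis 2-blade squares to minus the product of its generators' squares); cross terms between blades sharing an index anticommute and cancel; the commuting (index-disjoint) pairs give grade-4 terms 2*c*c'*(blade product), which cancel blade by blade — e1234: 3456/3721 - 3456/3721 = 0; e1235: -15552/3721 + 15552/3721 = 0; e1345: 10368/3721 - 10368/3721 = 0 — confirming B is simple. So B^2 = -9.
Answer: rotation, certificate B^2 = -9. One invariant decides it: the square -9 survives every conjugation, and its sign is exactly the classification.


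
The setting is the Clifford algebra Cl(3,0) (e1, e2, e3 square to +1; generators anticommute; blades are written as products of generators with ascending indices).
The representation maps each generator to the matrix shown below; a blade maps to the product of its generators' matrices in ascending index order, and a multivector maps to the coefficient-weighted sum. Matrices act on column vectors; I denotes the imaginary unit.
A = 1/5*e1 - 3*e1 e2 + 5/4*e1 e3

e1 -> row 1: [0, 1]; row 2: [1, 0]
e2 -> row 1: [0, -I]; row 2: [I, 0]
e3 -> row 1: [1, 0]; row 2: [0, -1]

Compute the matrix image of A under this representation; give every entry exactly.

Bivector images (products of the table entries): rho(e1 e2) = rho(e1)rho(e2) = row 1: [I, 0]; row 2: [0, -I]; rho(e1 e3) = rho(e1)rho(e3) = row 1: [0, -1]; row 2: [1, 0].
M = (1/5)*rho(e1) + (-3)*rho(e1 e2) + (5/4)*rho(e1 e3), summed entrywise:
Answer: row 1: [-3*I, -21/20]; row 2: [29/20, 3*I]


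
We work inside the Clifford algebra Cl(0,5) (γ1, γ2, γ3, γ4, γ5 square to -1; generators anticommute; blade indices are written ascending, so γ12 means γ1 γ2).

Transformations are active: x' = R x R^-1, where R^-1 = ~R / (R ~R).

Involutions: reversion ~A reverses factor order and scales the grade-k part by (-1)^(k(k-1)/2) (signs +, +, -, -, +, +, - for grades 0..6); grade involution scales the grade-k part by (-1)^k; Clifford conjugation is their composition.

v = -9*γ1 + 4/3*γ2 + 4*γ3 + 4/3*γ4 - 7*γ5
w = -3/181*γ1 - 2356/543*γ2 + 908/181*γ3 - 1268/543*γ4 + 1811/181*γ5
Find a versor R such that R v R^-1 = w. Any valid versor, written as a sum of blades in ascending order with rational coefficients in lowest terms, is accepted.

Construction: equal norms (both -1346/9) license R = v + w = -1632/181*γ1 - 544/181*γ2 + 1632/181*γ3 - 544/543*γ4 + 544/181*γ5 — nothing changes along that direction, while (v - w)/2 changes sign, so v maps onto w.
Answer: -1632/181*γ1 - 544/181*γ2 + 1632/181*γ3 - 544/543*γ4 + 544/181*γ5


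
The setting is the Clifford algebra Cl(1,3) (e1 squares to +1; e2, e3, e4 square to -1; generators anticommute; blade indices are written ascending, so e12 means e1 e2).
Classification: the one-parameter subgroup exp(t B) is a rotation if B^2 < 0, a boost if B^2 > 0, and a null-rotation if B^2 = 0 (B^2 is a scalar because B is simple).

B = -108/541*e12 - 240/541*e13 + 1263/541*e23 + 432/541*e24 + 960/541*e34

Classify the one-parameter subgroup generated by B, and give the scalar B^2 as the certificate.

B^2 term by term: the squares give (-108/541)^2*(e12)^2 + (-240/541)^2*(e13)^2 + (1263/541)^2*(e23)^2 + (432/541)^2*(e24)^2 + (960/541)^2*(e34)^2 = 11664/292681*(+1) + 57600/292681*(+1) + 1595169/292681*(-1) + 186624/292681*(-1) + 921600/292681*(-1) = -9 (each basis 2-blade squares to minus the product of its generators' squares); cross terms between blades sharing an index anticommute and cancel; the commuting (index-disjoint) pairs give grade-4 terms 2*c*c'*(blade product), which cancel blade by blade — e1234: -207360/292681 + 207360/292681 = 0 — confirming B is simple. So B^2 = -9.
Answer: rotation, certificate B^2 = -9. Check the certificate: B^2 = -9, and that sign is decisive whatever form B takes.


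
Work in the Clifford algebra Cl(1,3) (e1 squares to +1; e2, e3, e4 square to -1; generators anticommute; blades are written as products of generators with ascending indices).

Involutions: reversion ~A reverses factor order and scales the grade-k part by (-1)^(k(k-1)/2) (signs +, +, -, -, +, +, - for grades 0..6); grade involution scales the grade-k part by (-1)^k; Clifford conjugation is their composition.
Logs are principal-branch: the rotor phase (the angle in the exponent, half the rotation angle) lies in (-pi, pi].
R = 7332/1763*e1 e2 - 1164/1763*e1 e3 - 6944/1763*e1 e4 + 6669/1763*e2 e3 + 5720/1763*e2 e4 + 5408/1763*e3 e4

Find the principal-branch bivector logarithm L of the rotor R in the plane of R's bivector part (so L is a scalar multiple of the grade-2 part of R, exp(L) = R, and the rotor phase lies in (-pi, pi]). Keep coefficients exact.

The scalar part of R is 0, which fixes the principal-branch rotor phase; the unit plane is then the bivector part divided by the sine of that phase, and L is that plane scaled by the phase.
Concretely: cos(phase) = 0 gives phase = ±pi/2, and since phase/sin(phase) is even the sign is immaterial: L = (phase/sin(phase)) * <R>_2 = (pi/2) * <R>_2.
Answer: 3666*pi/1763*e1 e2 - 582*pi/1763*e1 e3 - 3472*pi/1763*e1 e4 + 6669*pi/3526*e2 e3 + 2860*pi/1763*e2 e4 + 2704*pi/1763*e3 e4


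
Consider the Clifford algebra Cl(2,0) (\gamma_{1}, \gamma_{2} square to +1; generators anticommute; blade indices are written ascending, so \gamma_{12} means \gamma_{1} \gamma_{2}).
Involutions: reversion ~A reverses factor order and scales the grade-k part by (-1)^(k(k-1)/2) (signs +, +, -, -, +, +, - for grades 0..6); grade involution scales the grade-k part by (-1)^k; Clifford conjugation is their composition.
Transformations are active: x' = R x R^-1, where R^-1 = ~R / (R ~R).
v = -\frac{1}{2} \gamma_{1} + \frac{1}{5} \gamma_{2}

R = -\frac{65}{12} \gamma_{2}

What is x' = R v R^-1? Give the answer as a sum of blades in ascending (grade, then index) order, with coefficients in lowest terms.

~R = -\frac{65}{12} \gamma_{2}, and R ~R = \frac{4225}{144}, so R^-1 = ~R / (\frac{4225}{144}).
R v = -\frac{13}{12} - \frac{65}{24} \gamma_{12}
Answer: \frac{1}{2} \gamma_{1} + \frac{1}{5} \gamma_{2}


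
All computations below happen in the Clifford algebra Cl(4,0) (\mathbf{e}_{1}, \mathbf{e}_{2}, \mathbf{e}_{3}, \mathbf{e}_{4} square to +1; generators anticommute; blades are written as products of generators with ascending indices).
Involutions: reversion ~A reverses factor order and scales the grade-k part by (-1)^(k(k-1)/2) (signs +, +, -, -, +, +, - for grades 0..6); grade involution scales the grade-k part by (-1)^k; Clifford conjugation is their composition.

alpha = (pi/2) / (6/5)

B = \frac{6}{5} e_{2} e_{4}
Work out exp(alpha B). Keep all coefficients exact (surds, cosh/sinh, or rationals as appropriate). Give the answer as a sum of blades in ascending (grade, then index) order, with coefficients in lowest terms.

B^2 = (\frac{6}{5})^2*(e_{2} e_{4})^2 = \frac{36}{25}*(-1) = -\frac{36}{25} (a basis 2-blade squares to minus the product of its generators' squares).
B^2 = -\frac{36}{25} — the series telescopes trigonometrically here: l = \frac{6}{5}, alpha*l = \frac{\pi}{2}, so exp(alpha B) = cos(\frac{\pi}{2}) + (sin(\frac{\pi}{2})/(\frac{6}{5}))*B = 0 + (\frac{5}{6})*B.
Answer: e_{2} e_{4}


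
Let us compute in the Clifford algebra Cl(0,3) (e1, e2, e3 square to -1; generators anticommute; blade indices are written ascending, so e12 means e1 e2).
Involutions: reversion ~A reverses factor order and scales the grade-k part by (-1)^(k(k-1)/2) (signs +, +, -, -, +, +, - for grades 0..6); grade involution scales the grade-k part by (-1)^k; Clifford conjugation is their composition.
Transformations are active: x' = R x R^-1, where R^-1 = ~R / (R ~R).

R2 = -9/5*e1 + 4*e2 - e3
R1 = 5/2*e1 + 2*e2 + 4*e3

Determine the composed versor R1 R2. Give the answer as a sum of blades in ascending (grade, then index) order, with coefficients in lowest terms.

Distribute over the terms of R1 (each basis-blade product reordered to ascending indices, repeated generators contracted through their squares):
(5/2*e1) R2 = 9/2 + 10*e12 - 5/2*e13
(2*e2) R2 = -8 + 18/5*e12 - 2*e23
(4*e3) R2 = 4 + 36/5*e13 - 16*e23
Summing the partial products and collecting blades:
Answer: 1/2 + 68/5*e12 + 47/10*e13 - 18*e23


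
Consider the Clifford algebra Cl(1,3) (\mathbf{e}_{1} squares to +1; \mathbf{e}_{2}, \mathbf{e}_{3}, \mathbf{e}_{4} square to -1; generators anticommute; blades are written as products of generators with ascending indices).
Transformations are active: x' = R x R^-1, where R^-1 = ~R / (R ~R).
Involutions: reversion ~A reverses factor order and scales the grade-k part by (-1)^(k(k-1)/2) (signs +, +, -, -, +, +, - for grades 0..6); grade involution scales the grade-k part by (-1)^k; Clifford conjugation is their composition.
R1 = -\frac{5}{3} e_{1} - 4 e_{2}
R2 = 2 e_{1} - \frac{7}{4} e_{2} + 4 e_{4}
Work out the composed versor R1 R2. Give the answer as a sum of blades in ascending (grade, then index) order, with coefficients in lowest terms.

Distribute over the terms of R1 (each basis-blade product reordered to ascending indices, repeated generators contracted through their squares):
(-\frac{5}{3} e_{1}) R2 = -\frac{10}{3} + \frac{35}{12} e_{1} e_{2} - \frac{20}{3} e_{1} e_{4}
(-4 e_{2}) R2 = -7 + 8 e_{1} e_{2} - 16 e_{2} e_{4}
Summing the partial products and collecting blades:
Answer: -\frac{31}{3} + \frac{131}{12} e_{1} e_{2} - \frac{20}{3} e_{1} e_{4} - 16 e_{2} e_{4}


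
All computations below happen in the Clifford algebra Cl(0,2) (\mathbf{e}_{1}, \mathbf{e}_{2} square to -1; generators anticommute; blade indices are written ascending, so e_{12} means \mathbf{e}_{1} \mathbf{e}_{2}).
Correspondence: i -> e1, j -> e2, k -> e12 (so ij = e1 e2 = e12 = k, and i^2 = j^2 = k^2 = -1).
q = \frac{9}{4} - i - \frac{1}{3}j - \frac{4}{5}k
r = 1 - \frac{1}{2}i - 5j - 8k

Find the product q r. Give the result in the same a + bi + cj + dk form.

In blades: q = \frac{9}{4} - e_{1} - \frac{1}{3} e_{2} - \frac{4}{5} e_{12}, r = 1 - \frac{1}{2} e_{1} - 5 e_{2} - 8 e_{12}.
Distribute q over r term by term (generator squares from the signature, products reordered to ascending indices): (\frac{9}{4})*r = \frac{9}{4} - \frac{9}{8} e_{1} - \frac{45}{4} e_{2} - 18 e_{12}; (-e_{1})*r = -\frac{1}{2} - e_{1} - 8 e_{2} + 5 e_{12}; (-\frac{1}{3} e_{2})*r = -\frac{5}{3} + \frac{8}{3} e_{1} - \frac{1}{3} e_{2} - \frac{1}{6} e_{12}; (-\frac{4}{5} e_{12})*r = -\frac{32}{5} - 4 e_{1} + \frac{2}{5} e_{2} - \frac{4}{5} e_{12}.
Sum: -\frac{379}{60} - \frac{83}{24} e_{1} - \frac{1151}{60} e_{2} - \frac{419}{30} e_{12}; translating back through the correspondence:
Answer: -\frac{379}{60} - \frac{83}{24}i - \frac{1151}{60}j - \frac{419}{30}k


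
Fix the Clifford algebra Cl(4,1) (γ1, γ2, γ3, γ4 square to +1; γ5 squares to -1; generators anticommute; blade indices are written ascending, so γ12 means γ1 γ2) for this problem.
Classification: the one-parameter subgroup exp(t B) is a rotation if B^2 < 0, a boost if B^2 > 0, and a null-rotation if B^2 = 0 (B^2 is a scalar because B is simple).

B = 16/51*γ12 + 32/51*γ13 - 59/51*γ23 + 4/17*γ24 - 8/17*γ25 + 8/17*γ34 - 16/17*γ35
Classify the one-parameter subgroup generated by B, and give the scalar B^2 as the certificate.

B^2 term by term: the squares give (16/51)^2*(γ12)^2 + (32/51)^2*(γ13)^2 + (-59/51)^2*(γ23)^2 + (4/17)^2*(γ24)^2 + (-8/17)^2*(γ25)^2 + (8/17)^2*(γ34)^2 + (-16/17)^2*(γ35)^2 = 256/2601*(-1) + 1024/2601*(-1) + 3481/2601*(-1) + 16/289*(-1) + 64/289*(+1) + 64/289*(-1) + 256/289*(+1) = -1 (each basis 2-blade squares to minus the product of its generators' squares); cross terms between blades sharing an index anticommute and cancel; the commuting (index-disjoint) pairs give grade-4 terms 2*c*c'*(blade product), which cancel blade by blade — γ1234: 256/867 - 256/867 = 0; γ1235: -512/867 + 512/867 = 0; γ2345: 128/289 - 128/289 = 0 — confirming B is simple. So B^2 = -1.
Answer: rotation, certificate B^2 = -1. B^2 = -1 is basis-independent, so its sign is the whole story.


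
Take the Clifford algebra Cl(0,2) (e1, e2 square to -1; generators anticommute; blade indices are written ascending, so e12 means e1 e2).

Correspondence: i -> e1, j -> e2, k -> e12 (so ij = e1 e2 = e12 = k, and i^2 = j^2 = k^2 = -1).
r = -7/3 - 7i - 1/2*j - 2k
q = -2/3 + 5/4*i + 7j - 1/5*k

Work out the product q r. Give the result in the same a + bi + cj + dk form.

In blades: q = -2/3 + 5/4*e1 + 7*e2 - 1/5*e12, r = -7/3 - 7*e1 - 1/2*e2 - 2*e12.
Distribute q over r term by term (generator squares from the signature, products reordered to ascending indices): (-2/3)*r = 14/9 + 14/3*e1 + 1/3*e2 + 4/3*e12; (5/4*e1)*r = 35/4 - 35/12*e1 + 5/2*e2 - 5/8*e12; (7*e2)*r = 7/2 - 14*e1 - 49/3*e2 + 49*e12; (-1/5*e12)*r = -2/5 - 1/10*e1 + 7/5*e2 + 7/15*e12.
Sum: 2413/180 - 247/20*e1 - 121/10*e2 + 2007/40*e12; translating back through the correspondence:
Answer: 2413/180 - 247/20*i - 121/10*j + 2007/40*k


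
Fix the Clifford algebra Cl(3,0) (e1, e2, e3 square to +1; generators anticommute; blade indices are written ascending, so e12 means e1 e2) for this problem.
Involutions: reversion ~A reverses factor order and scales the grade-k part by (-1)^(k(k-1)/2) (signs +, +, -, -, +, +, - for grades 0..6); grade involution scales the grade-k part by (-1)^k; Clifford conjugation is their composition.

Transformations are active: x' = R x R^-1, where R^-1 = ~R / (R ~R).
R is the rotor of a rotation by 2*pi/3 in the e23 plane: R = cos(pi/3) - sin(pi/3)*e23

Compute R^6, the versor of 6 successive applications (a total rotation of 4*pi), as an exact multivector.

Half-angle bookkeeping: 6 applications in e23 add up to rotor phase 6*pi/3 = 2*pi, so R^6 = cos(2*pi) - sin(2*pi)*e23.
cos(2*pi) = 1 and sin(2*pi) = 0, so R^6 = 1. The total rotation 4*pi is 2 full turns, so every vector returns to itself, yet the rotor is +1, back on the identity sheet (an even number of 2*pi turns).
Answer: 1


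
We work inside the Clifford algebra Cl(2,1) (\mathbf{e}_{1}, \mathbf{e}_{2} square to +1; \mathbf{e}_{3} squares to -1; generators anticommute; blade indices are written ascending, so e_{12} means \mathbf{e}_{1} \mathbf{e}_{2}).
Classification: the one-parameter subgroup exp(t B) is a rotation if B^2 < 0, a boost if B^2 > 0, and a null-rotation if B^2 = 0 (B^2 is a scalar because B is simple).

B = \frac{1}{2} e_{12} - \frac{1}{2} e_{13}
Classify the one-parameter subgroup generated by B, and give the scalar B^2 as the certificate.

B^2 term by term: the squares give (\frac{1}{2})^2*(e_{12})^2 + (-\frac{1}{2})^2*(e_{13})^2 = \frac{1}{4}*(-1) + \frac{1}{4}*(+1) = 0 (each basis 2-blade squares to minus the product of its generators' squares); cross terms between blades sharing an index anticommute and cancel. So B^2 = 0.
Answer: null-rotation, certificate B^2 = 0. The invariant at work: B^2 = 0 is unchanged by conjugation, hence its sign classifies the subgroup whatever basis B is written in.


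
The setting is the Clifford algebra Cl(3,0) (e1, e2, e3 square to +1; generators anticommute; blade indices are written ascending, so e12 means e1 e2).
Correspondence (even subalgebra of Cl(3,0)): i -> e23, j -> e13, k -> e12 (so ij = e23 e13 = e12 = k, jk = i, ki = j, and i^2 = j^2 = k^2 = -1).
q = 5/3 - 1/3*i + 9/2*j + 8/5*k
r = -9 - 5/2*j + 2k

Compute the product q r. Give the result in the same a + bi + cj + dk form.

In blades: q = 5/3 + 8/5*e12 + 9/2*e13 - 1/3*e23, r = -9 + 2*e12 - 5/2*e13.
Distribute q over r term by term (generator squares from the signature, products reordered to ascending indices): (5/3)*r = -15 + 10/3*e12 - 25/6*e13; (8/5*e12)*r = -16/5 - 72/5*e12 + 4*e23; (9/2*e13)*r = 45/4 - 81/2*e13 + 9*e23; (-1/3*e23)*r = 5/6*e12 + 2/3*e13 + 3*e23.
Sum: -139/20 - 307/30*e12 - 44*e13 + 16*e23; translating back through the correspondence:
Answer: -139/20 + 16i - 44j - 307/30*k


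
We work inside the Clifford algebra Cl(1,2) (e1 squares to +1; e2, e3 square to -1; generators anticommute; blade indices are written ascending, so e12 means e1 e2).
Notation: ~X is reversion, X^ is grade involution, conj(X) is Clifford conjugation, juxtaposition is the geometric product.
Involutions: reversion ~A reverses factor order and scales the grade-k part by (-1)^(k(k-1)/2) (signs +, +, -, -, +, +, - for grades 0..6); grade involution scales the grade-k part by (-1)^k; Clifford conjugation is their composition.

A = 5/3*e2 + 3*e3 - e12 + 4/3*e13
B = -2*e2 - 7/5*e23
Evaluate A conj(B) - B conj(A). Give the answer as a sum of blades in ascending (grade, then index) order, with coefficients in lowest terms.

first term: -10/3 + 2*e1 + 21/5*e2 - 7/3*e3 + 28/15*e12 + 7/5*e13 - 6*e23 - 8/3*e123
second term: -10/3 - 2*e1 - 21/5*e2 + 7/3*e3 - 28/15*e12 - 7/5*e13 + 6*e23 - 8/3*e123
Answer: 4*e1 + 42/5*e2 - 14/3*e3 + 56/15*e12 + 14/5*e13 - 12*e23


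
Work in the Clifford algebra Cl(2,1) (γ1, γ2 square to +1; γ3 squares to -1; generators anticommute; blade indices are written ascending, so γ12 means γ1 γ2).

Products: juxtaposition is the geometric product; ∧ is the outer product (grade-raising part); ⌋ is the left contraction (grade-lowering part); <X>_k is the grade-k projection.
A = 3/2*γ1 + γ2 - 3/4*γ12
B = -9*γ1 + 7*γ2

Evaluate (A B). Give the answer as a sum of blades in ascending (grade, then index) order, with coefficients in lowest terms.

step 1: -13/2 - 21/4*γ1 - 27/4*γ2 + 39/2*γ12
Answer: -13/2 - 21/4*γ1 - 27/4*γ2 + 39/2*γ12


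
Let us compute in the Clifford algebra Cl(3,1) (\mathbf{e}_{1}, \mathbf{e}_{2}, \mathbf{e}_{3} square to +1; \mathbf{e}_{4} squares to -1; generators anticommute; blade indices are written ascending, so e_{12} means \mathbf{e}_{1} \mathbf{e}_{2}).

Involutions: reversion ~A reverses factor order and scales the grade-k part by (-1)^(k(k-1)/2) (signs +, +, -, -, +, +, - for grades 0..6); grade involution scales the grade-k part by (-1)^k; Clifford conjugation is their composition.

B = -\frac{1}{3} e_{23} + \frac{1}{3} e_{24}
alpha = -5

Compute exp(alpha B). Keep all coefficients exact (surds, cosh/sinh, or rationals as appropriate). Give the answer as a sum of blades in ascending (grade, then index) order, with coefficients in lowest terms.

B^2 term by term: the squares give (-\frac{1}{3})^2*(e_{23})^2 + (\frac{1}{3})^2*(e_{24})^2 = \frac{1}{9}*(-1) + \frac{1}{9}*(+1) = 0 (each basis 2-blade squares to minus the product of its generators' squares); cross terms between blades sharing an index anticommute and cancel. So B^2 = 0.
B^2 = 0, so the series truncates immediately: exp(alpha B) = 1 + alpha B (parabolic case).
Answer: 1 + \frac{5}{3} e_{23} - \frac{5}{3} e_{24}


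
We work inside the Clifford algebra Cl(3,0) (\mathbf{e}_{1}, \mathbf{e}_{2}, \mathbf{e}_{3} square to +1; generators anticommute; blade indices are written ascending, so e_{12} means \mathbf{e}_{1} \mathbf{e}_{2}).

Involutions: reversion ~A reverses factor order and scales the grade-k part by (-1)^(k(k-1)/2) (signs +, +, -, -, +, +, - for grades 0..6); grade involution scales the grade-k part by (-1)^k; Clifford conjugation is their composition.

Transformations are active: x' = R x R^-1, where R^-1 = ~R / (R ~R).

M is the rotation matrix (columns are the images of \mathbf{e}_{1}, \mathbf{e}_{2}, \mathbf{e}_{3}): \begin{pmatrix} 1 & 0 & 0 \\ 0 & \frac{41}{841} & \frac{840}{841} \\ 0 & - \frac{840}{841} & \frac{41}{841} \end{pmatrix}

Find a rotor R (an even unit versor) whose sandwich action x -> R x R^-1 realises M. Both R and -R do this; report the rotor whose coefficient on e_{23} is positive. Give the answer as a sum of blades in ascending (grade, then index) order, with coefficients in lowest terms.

Method: write R = a + b12*e_{12} + b13*e_{13} + b23*e_{23} with a^2 + b12^2 + b13^2 + b23^2 = 1 (so R^-1 = ~R). Expanding the columns R e_j ~R gives tr M = 4a^2 - 1 and, from the antisymmetric part, M21 - M12 = -4a*b12, M13 - M31 = 4a*b13, M32 - M23 = -4a*b23.
Here tr M = \frac{923}{841}, so a^2 = (1 + tr M)/4 = \frac{441}{841} and a = ±\frac{21}{29}. Taking a = \frac{21}{29}: M21 - M12 = 0, M13 - M31 = 0, M32 - M23 = -\frac{1680}{841}, giving b12 = 0, b13 = 0, b23 = \frac{20}{29}, i.e. R = \frac{21}{29} + \frac{20}{29} e_{23}.
Its e_{23} coefficient is already positive.
Answer: \frac{21}{29} + \frac{20}{29} e_{23}. Uniqueness: Spin(3) -> SO(3) maps R and -R to the same rotation of trace \frac{923}{841}; fixing the sign of the e_{23} coefficient removes the ambiguity.


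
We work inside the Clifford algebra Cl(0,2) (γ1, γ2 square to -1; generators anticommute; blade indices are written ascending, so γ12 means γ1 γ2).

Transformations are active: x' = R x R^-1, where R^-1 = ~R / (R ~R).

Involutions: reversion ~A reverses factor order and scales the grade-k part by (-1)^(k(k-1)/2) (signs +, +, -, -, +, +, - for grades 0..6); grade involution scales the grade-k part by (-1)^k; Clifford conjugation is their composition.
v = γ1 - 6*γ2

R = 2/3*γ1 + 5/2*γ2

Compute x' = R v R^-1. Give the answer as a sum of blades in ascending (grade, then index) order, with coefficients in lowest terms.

~R = 2/3*γ1 + 5/2*γ2, and R ~R = -241/36, so R^-1 = ~R / (-241/36).
R v = 43/3 - 13/2*γ12
Answer: -929/241*γ1 - 1134/241*γ2


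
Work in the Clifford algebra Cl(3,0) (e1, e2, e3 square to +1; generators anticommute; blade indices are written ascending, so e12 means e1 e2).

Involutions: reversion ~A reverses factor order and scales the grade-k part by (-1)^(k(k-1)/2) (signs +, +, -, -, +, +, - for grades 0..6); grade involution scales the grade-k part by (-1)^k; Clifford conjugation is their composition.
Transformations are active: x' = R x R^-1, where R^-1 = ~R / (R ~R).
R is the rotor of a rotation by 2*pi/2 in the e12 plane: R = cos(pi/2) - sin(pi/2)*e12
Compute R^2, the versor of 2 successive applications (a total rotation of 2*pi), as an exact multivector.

Half-angle bookkeeping: 2 applications in e12 add up to rotor phase 2*pi/2 = pi, so R^2 = cos(pi) - sin(pi)*e12.
cos(pi) = -1 and sin(pi) = 0, so R^2 = -1. The total rotation 2*pi is 1 full turn, so every vector returns to itself, yet the rotor is -1, on the OTHER sheet of the double cover (an odd number of 2*pi turns).
Answer: -1


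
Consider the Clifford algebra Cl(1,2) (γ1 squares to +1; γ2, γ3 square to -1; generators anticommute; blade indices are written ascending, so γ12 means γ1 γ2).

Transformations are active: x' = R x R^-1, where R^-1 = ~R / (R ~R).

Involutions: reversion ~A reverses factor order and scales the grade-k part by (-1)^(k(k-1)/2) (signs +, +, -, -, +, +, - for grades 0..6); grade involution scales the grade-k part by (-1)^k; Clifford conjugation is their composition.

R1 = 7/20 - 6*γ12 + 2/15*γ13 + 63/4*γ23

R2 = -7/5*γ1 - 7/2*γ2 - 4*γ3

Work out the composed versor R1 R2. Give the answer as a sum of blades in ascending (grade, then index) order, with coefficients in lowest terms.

Distribute over the terms of R2 (each basis-blade product reordered to ascending indices, repeated generators contracted through their squares):
R1 (-7/5*γ1) = -49/100*γ1 - 42/5*γ2 + 14/75*γ3 - 441/20*γ123
R1 (-7/2*γ2) = -21*γ1 - 49/40*γ2 - 441/8*γ3 + 7/15*γ123
R1 (-4*γ3) = 8/15*γ1 + 63*γ2 - 7/5*γ3 + 24*γ123
Summing the partial products and collecting blades:
Answer: -6287/300*γ1 + 427/8*γ2 - 33803/600*γ3 + 29/12*γ123


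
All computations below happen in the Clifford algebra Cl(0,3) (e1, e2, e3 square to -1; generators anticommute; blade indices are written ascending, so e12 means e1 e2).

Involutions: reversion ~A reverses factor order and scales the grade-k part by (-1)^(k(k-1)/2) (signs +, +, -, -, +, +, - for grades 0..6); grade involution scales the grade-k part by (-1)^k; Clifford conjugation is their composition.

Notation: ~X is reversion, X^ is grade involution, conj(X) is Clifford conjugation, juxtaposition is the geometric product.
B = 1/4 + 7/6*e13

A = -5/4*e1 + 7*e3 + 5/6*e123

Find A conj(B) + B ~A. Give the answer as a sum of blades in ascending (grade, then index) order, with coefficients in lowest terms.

first term: -407/48*e1 - 35/36*e2 + 7/24*e3 + 5/24*e123
second term: -407/48*e1 - 35/36*e2 + 7/24*e3 - 5/24*e123
Answer: -407/24*e1 - 35/18*e2 + 7/12*e3


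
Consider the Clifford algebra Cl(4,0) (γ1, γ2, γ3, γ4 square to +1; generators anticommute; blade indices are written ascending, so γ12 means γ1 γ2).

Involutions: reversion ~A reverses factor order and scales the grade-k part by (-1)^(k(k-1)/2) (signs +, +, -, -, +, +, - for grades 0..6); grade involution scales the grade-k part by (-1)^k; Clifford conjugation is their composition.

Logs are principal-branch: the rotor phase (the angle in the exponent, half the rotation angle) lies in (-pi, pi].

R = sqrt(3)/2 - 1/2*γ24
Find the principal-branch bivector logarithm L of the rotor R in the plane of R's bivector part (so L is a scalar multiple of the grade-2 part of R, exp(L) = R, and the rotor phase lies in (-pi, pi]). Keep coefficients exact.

The scalar part of R is sqrt(3)/2, and that scalar determines the rotor phase on the principal branch; recovering the unit plane as bivector-part over sine of the phase gives L = phase * plane.
Concretely: cos(phase) = sqrt(3)/2 gives phase = ±pi/6, and since phase/sin(phase) is even the sign is immaterial: L = (phase/sin(phase)) * <R>_2 = (pi/3) * <R>_2.
Answer: -pi/6*γ24


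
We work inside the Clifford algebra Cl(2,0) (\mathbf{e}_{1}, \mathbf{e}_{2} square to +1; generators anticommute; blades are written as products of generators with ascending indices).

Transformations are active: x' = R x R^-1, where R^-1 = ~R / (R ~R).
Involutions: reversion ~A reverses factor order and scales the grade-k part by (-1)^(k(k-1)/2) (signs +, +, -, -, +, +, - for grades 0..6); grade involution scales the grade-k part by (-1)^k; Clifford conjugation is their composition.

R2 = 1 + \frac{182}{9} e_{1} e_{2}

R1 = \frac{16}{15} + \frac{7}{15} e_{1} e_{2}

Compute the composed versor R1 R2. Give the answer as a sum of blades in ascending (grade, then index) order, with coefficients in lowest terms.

Distribute over the terms of R1 (each basis-blade product reordered to ascending indices, repeated generators contracted through their squares):
(\frac{16}{15}) R2 = \frac{16}{15} + \frac{2912}{135} e_{1} e_{2}
(\frac{7}{15} e_{1} e_{2}) R2 = -\frac{1274}{135} + \frac{7}{15} e_{1} e_{2}
Summing the partial products and collecting blades:
Answer: -\frac{226}{27} + \frac{595}{27} e_{1} e_{2}


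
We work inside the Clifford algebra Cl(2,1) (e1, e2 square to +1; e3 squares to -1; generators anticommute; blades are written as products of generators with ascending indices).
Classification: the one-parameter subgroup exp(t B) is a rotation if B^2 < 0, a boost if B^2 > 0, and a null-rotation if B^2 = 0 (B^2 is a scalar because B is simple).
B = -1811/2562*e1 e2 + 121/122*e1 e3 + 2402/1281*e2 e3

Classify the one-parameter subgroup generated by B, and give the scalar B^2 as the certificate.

B^2 term by term: the squares give (-1811/2562)^2*(e1 e2)^2 + (121/122)^2*(e1 e3)^2 + (2402/1281)^2*(e2 e3)^2 = 3279721/6563844*(-1) + 14641/14884*(+1) + 5769604/1640961*(+1) = 4 (each basis 2-blade squares to minus the product of its generators' squares); cross terms between blades sharing an index anticommute and cancel. So B^2 = 4.
Answer: boost, certificate B^2 = 4. B^2 = 4 is basis-independent, so its sign is the whole story.


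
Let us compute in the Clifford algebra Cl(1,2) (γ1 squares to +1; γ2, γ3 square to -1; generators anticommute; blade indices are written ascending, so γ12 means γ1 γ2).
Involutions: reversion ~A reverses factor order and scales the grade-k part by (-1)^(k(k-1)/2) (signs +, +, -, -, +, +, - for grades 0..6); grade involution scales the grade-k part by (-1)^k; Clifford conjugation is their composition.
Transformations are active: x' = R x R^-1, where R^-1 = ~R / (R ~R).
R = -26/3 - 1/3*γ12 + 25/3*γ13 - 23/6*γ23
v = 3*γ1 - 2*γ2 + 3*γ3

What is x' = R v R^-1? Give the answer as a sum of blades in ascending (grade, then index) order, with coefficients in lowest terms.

~R = -26/3 + 1/3*γ12 - 25/3*γ13 + 23/6*γ23, and R ~R = 81/4, so R^-1 = ~R / (81/4).
R v = -155/3*γ1 + 179/6*γ2 - 130/3*γ3 + 25/6*γ123
Answer: 28903/729*γ1 - 4886/243*γ2 + 24953/729*γ3


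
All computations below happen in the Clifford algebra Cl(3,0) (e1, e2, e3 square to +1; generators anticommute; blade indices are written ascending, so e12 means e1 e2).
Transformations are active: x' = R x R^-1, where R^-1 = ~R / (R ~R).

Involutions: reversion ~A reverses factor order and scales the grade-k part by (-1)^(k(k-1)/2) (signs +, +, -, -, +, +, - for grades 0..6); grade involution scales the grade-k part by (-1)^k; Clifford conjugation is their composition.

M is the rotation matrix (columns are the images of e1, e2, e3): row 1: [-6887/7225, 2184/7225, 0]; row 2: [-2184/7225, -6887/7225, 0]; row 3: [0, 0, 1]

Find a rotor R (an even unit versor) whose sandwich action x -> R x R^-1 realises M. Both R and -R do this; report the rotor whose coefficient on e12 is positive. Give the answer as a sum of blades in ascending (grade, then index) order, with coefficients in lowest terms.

Method: write R = a + b12*e12 + b13*e13 + b23*e23 with a^2 + b12^2 + b13^2 + b23^2 = 1 (so R^-1 = ~R). Expanding the columns R e_j ~R gives tr M = 4a^2 - 1 and, from the antisymmetric part, M21 - M12 = -4a*b12, M13 - M31 = 4a*b13, M32 - M23 = -4a*b23.
Here tr M = -6549/7225, so a^2 = (1 + tr M)/4 = 169/7225 and a = ±13/85. Taking a = 13/85: M21 - M12 = -4368/7225, M13 - M31 = 0, M32 - M23 = 0, giving b12 = 84/85, b13 = 0, b23 = 0, i.e. R = 13/85 + 84/85*e12.
Its e12 coefficient is already positive.
Answer: 13/85 + 84/85*e12. Uniqueness: Spin(3) -> SO(3) maps R and -R to the same rotation of trace -6549/7225; fixing the sign of the e12 coefficient removes the ambiguity.


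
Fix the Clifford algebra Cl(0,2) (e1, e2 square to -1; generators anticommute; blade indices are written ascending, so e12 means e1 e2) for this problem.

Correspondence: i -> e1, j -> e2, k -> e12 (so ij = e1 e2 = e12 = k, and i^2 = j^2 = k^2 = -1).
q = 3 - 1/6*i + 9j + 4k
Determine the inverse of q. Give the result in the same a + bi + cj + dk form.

In blades: q = 3 - 1/6*e1 + 9*e2 + 4*e12.
With qbar = 3 + 1/6*e1 - 9*e2 - 4*e12 (scalar fixed, mapped units negated), q qbar = 3817/36 (the sum of squared coefficients), so q^-1 = qbar / (3817/36) = 108/3817 + 6/3817*e1 - 324/3817*e2 - 144/3817*e12; translating back:
Answer: 108/3817 + 6/3817*i - 324/3817*j - 144/3817*k


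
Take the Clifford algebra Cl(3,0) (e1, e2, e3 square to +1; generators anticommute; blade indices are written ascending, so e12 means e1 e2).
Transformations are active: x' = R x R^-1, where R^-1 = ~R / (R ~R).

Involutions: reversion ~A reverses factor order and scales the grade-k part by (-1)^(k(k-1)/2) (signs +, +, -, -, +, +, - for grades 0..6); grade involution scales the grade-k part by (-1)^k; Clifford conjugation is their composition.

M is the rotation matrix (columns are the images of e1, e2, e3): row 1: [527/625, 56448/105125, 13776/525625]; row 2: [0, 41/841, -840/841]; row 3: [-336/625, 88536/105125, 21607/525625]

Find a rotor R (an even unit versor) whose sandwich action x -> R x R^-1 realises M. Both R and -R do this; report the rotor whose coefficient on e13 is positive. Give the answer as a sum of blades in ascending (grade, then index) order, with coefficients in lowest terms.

Method: write R = a + b12*e12 + b13*e13 + b23*e23 with a^2 + b12^2 + b13^2 + b23^2 = 1 (so R^-1 = ~R). Expanding the columns R e_j ~R gives tr M = 4a^2 - 1 and, from the antisymmetric part, M21 - M12 = -4a*b12, M13 - M31 = 4a*b13, M32 - M23 = -4a*b23.
Here tr M = 490439/525625, so a^2 = (1 + tr M)/4 = 254016/525625 and a = ±504/725. Taking a = 504/725: M21 - M12 = -56448/105125, M13 - M31 = 296352/525625, M32 - M23 = 193536/105125, giving b12 = 28/145, b13 = 147/725, b23 = -96/145, i.e. R = 504/725 + 28/145*e12 + 147/725*e13 - 96/145*e23.
Its e13 coefficient is already positive.
Answer: 504/725 + 28/145*e12 + 147/725*e13 - 96/145*e23. Uniqueness: Spin(3) -> SO(3) maps R and -R to the same rotation of trace 490439/525625; fixing the sign of the e13 coefficient removes the ambiguity.


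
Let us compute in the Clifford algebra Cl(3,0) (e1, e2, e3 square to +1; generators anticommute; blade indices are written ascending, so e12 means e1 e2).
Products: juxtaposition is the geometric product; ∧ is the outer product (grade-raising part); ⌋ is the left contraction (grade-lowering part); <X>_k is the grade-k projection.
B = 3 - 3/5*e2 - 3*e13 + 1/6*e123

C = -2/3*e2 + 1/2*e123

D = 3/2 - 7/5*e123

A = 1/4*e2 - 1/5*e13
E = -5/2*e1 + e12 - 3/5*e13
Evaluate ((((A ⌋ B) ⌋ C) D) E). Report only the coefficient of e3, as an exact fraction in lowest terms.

step 1: -3/4 - 1/30*e2 - 1/24*e13
step 2: 1/45 + 23/48*e2 + 1/60*e13 - 3/8*e123
step 3: -59/120 + 1669/2400*e2 + 167/240*e13 - 2137/3600*e123
step 4: 167/400 + 427/800*e1 + 2137/6000*e2 + 16799/7200*e3 + 399/320*e12 + 59/200*e13 + 3139/1440*e23 + 1669/4000*e123
Answer: 16799/7200


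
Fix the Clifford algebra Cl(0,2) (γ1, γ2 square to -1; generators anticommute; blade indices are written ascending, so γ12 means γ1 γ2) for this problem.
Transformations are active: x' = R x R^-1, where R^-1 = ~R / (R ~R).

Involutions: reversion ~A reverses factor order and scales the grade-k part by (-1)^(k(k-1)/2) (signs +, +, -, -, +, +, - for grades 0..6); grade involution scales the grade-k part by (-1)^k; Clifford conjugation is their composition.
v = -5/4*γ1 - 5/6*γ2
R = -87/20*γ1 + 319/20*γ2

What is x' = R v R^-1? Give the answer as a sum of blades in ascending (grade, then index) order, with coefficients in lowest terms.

~R = -87/20*γ1 + 319/20*γ2, and R ~R = -10933/40, so R^-1 = ~R / (-10933/40).
R v = 377/48 + 377/16*γ12
Answer: 3/2*γ1 - 1/12*γ2


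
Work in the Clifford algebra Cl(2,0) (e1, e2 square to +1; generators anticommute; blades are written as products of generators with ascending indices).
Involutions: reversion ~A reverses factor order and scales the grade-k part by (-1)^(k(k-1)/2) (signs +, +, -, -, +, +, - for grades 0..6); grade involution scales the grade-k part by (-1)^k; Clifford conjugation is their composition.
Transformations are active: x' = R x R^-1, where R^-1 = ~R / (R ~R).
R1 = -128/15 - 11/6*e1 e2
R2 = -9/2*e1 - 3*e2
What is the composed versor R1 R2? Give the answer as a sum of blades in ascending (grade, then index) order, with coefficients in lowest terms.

Distribute over the terms of R1 (each basis-blade product reordered to ascending indices, repeated generators contracted through their squares):
(-128/15) R2 = 192/5*e1 + 128/5*e2
(-11/6*e1 e2) R2 = 11/2*e1 - 33/4*e2
Summing the partial products and collecting blades:
Answer: 439/10*e1 + 347/20*e2


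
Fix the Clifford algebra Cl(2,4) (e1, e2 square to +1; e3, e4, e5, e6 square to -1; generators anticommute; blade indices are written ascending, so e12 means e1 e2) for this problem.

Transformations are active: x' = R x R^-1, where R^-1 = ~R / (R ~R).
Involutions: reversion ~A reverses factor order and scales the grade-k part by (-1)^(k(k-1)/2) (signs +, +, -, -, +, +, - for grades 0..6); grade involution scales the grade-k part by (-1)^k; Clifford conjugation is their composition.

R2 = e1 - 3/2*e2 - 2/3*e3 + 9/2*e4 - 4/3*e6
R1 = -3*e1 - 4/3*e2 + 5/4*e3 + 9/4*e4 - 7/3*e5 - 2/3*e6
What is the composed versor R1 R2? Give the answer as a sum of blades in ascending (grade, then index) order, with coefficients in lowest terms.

Distribute over the terms of R2 (each basis-blade product reordered to ascending indices, repeated generators contracted through their squares):
R1 (e1) = -3 + 4/3*e12 - 5/4*e13 - 9/4*e14 + 7/3*e15 + 2/3*e16
R1 (-3/2*e2) = 2 + 9/2*e12 + 15/8*e23 + 27/8*e24 - 7/2*e25 - e26
R1 (-2/3*e3) = 5/6 + 2*e13 + 8/9*e23 + 3/2*e34 - 14/9*e35 - 4/9*e36
R1 (9/2*e4) = -81/8 - 27/2*e14 - 6*e24 + 45/8*e34 + 21/2*e45 + 3*e46
R1 (-4/3*e6) = -8/9 + 4*e16 + 16/9*e26 - 5/3*e36 - 3*e46 + 28/9*e56
Summing the partial products and collecting blades:
Answer: -805/72 + 35/6*e12 + 3/4*e13 - 63/4*e14 + 7/3*e15 + 14/3*e16 + 199/72*e23 - 21/8*e24 - 7/2*e25 + 7/9*e26 + 57/8*e34 - 14/9*e35 - 19/9*e36 + 21/2*e45 + 28/9*e56


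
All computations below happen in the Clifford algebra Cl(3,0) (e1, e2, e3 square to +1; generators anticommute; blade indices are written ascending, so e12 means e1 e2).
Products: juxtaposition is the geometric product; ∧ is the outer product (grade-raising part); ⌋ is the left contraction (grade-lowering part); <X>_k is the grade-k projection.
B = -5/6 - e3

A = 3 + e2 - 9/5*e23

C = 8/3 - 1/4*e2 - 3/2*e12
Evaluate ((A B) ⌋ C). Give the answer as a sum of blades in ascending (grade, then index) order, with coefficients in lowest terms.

step 1: -5/2 + 29/30*e2 - 3*e3 + 1/2*e23
step 2: -829/120 + 29/20*e1 + 5/8*e2 + 15/4*e12
Answer: -829/120 + 29/20*e1 + 5/8*e2 + 15/4*e12
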